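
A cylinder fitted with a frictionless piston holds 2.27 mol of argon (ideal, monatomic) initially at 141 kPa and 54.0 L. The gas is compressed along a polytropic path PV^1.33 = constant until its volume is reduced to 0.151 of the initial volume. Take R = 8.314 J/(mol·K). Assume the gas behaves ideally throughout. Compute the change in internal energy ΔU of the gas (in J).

T₁ = P₁V₁/(nR) = 141×54.0/(2.27×8.314) = 403 K.
Polytropic n=1.33: T₂ = T₁(V₁/V₂)^(n−1) = 403×(6.62)^0.33 = 753 K; P₂ = P₁(V₁/V₂)^n = 1740 kPa.
For an ideal gas ΔU = nCvΔT with Cv = (3/2)R = 12.5 J/(mol·K).
ΔU = 2.27×12.5×(753−403) = 9890 J.

9890 J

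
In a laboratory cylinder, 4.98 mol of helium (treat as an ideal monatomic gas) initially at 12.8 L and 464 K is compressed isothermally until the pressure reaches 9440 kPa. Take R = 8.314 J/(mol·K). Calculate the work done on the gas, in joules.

P₁ = nRT₁/V₁ = 4.98×8.314×464/12.8 = 1500 kPa.
Isothermal: T stays 464 K; PV = const ⇒ V₂ = 2.04 L, P₂ = 9440 kPa.
W = nRT ln(V₂/V₁) = 4.98×8.314×464×ln(0.159) = -35300 J.
Work done on the gas = −W_by = 35300 J.

35300 J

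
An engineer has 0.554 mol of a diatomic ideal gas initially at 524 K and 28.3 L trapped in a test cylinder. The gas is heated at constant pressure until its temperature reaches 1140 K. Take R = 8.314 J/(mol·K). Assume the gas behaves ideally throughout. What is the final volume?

P₁ = nRT₁/V₁ = 0.554×8.314×524/28.3 = 85.3 kPa.
Isobaric: P stays 85.3 kPa; V/T = const ⇒ T₂ = 1140 K, V₂ = 61.6 L.

61.6 L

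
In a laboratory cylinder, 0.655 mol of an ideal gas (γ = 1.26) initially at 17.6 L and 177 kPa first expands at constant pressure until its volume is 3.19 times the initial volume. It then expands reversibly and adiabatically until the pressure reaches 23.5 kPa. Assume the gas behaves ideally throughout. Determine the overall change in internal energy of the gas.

T₁ = P₁V₁/(nR) = 177×17.6/(0.655×8.314) = 572 K.
Step 1 — Isobaric: P stays 177 kPa; V/T = const ⇒ T₂ = 1820 K, V₂ = 56.1 L.
W = PΔV = 177×(56.1−17.6) kPa·L = 6820 J.
ΔU = nCvΔT = 0.655×32.0×(1820−572) = 26200 J.
Q = ΔU + W = nCpΔT = 33100 J.
State after step 1: P = 177 kPa, V = 56.1 L, T = 1820 K.
Step 2 — Adiabatic: T₂/T₁ = (P₂/P₁)^((γ−1)/γ) ⇒ T₂ = 1820×(0.133)^0.206 = 1200 K; V₂ = 279 L.
ΔU = nCvΔT = 0.655×32.0×(1200−1820) = -13000 J.
Q = 0 for an adiabatic process, so W = −ΔU = 13000 J.
Net over both steps: W = 19800 J, Q = 33100 J, ΔU = 13200 J.

13200 J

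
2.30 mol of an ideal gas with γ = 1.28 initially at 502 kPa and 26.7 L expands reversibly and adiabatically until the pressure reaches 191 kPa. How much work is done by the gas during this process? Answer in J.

9120 J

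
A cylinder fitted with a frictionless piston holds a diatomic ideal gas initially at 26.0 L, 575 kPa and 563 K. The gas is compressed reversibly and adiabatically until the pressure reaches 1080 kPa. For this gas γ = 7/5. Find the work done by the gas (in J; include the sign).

n = P₁V₁/(RT₁) = 575×26.0/(8.314×563) = 3.19 mol.
Adiabatic: T₂/T₁ = (P₂/P₁)^((γ−1)/γ) ⇒ T₂ = 563×(1.88)^0.286 = 674 K; V₂ = 16.6 L.
ΔU = nCvΔT = 3.19×20.8×(674−563) = 7380 J.
Q = 0 for an adiabatic process, so W = −ΔU = -7380 J.

-7380 J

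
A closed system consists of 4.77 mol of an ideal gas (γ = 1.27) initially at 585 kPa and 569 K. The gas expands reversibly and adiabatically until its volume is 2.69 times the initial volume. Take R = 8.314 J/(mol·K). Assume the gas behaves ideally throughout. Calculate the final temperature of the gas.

436 K

V₁ = nRT₁/P₁ = 4.77×8.314×569/585 = 38.6 L.
Adiabatic: TV^(γ−1) = const ⇒ T₂ = 569×(0.372)^0.270 = 436 K; PV^γ = const ⇒ P₂ = 166 kPa.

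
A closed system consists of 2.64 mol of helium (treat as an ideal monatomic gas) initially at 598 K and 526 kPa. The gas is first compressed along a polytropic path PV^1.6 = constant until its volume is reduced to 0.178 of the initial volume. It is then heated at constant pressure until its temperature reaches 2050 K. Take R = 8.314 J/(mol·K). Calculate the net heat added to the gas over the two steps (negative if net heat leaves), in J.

V₁ = nRT₁/P₁ = 2.64×8.314×598/526 = 25.0 L.
Step 1 — Polytropic n=1.6: T₂ = T₁(V₁/V₂)^(n−1) = 598×(5.62)^0.60 = 1680 K; P₂ = P₁(V₁/V₂)^n = 8320 kPa.
W = (P₁V₁−P₂V₂)/(n−1) = (526×25.0−8320×4.44)/0.60 = -39700 J.
ΔU = nCvΔT = 2.64×12.5×(1680−598) = 35800 J.
Q = ΔU + W = -3970 J.
State after step 1: P = 8320 kPa, V = 4.44 L, T = 1680 K.
Step 2 — Isobaric: P stays 8320 kPa; V/T = const ⇒ T₂ = 2050 K, V₂ = 5.41 L.
W = PΔV = 8320×(5.41−4.44) kPa·L = 8020 J.
ΔU = nCvΔT = 2.64×12.5×(2050−1680) = 12000 J.
Q = ΔU + W = nCpΔT = 20100 J.
Net over both steps: W = -31700 J, Q = 16100 J, ΔU = 47800 J.

16100 J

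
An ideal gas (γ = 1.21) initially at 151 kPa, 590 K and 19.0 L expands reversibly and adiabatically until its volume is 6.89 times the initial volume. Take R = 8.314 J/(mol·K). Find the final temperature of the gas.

393 K

Adiabatic: TV^(γ−1) = const ⇒ T₂ = 590×(0.145)^0.210 = 393 K; PV^γ = const ⇒ P₂ = 14.6 kPa.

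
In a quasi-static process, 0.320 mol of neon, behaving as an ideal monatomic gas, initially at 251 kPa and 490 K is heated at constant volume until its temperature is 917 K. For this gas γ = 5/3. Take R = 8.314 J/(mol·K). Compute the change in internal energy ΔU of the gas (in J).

V₁ = nRT₁/P₁ = 0.320×8.314×490/251 = 5.19 L.
Isochoric: V stays 5.19 L; P/T = const ⇒ T₂ = 917 K, P₂ = 470 kPa.
For an ideal gas ΔU = nCvΔT with Cv = (3/2)R = 12.5 J/(mol·K).
ΔU = 0.320×12.5×(917−490) = 1700 J.

1700 J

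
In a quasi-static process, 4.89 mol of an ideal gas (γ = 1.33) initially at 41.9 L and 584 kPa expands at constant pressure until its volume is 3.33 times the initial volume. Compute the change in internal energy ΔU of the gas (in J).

173000 J

T₁ = P₁V₁/(nR) = 584×41.9/(4.89×8.314) = 602 K.
Isobaric: P stays 584 kPa; V/T = const ⇒ T₂ = 2000 K, V₂ = 140 L.
For an ideal gas ΔU = nCvΔT with Cv = R/(γ−1) = 25.2 J/(mol·K).
ΔU = 4.89×25.2×(2000−602) = 173000 J.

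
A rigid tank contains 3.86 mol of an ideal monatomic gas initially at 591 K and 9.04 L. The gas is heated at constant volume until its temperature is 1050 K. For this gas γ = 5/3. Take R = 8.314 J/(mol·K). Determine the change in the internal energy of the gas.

22100 J

P₁ = nRT₁/V₁ = 3.86×8.314×591/9.04 = 2100 kPa.
Isochoric: V stays 9.04 L; P/T = const ⇒ T₂ = 1050 K, P₂ = 3730 kPa.
For an ideal gas ΔU = nCvΔT with Cv = (3/2)R = 12.5 J/(mol·K).
ΔU = 3.86×12.5×(1050−591) = 22100 J.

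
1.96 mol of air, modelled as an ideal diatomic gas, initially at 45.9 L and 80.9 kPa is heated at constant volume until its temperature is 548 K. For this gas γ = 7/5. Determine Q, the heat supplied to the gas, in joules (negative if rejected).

T₁ = P₁V₁/(nR) = 80.9×45.9/(1.96×8.314) = 228 K.
Isochoric: V stays 45.9 L; P/T = const ⇒ T₂ = 548 K, P₂ = 195 kPa.
W = 0 (no volume change).
ΔU = nCvΔT = 1.96×20.8×(548−228) = 13000 J.
Q = ΔU = 13000 J.

13000 J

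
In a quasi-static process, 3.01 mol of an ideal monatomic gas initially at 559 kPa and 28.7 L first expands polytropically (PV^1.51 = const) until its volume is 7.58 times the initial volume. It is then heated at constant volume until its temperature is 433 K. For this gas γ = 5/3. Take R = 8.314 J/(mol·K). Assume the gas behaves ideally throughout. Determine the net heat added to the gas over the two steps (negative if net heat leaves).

12400 J

T₁ = P₁V₁/(nR) = 559×28.7/(3.01×8.314) = 641 K.
Step 1 — Polytropic n=1.51: T₂ = T₁(V₁/V₂)^(n−1) = 641×(0.132)^0.51 = 228 K; P₂ = P₁(V₁/V₂)^n = 26.2 kPa.
W = (P₁V₁−P₂V₂)/(n−1) = (559×28.7−26.2×218)/0.51 = 20300 J.
ΔU = nCvΔT = 3.01×12.5×(228−641) = -15500 J.
Q = ΔU + W = 4760 J.
State after step 1: P = 26.2 kPa, V = 218 L, T = 228 K.
Step 2 — Isochoric: V stays 218 L; P/T = const ⇒ T₂ = 433 K, P₂ = 49.8 kPa.
W = 0 (no volume change).
ΔU = nCvΔT = 3.01×12.5×(433−228) = 7690 J.
Q = ΔU = 7690 J.
Net over both steps: W = 20300 J, Q = 12400 J, ΔU = -7810 J.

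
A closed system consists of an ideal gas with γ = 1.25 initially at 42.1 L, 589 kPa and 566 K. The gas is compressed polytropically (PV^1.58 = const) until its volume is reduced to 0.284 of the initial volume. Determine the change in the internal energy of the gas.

n = P₁V₁/(RT₁) = 589×42.1/(8.314×566) = 5.27 mol.
Polytropic n=1.58: T₂ = T₁(V₁/V₂)^(n−1) = 566×(3.52)^0.58 = 1170 K; P₂ = P₁(V₁/V₂)^n = 4300 kPa.
For an ideal gas ΔU = nCvΔT with Cv = R/(γ−1) = 33.3 J/(mol·K).
ΔU = 5.27×33.3×(1170−566) = 107000 J.

107000 J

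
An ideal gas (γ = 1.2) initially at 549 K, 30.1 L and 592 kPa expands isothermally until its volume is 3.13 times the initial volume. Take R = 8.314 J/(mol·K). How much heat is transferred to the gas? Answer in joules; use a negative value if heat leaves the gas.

n = P₁V₁/(RT₁) = 592×30.1/(8.314×549) = 3.90 mol.
Isothermal: T stays 549 K; PV = const ⇒ V₂ = 94.2 L, P₂ = 189 kPa.
ΔU = 0 (ideal gas, T constant).
W = nRT ln(V₂/V₁) = 3.90×8.314×549×ln(3.13) = 20300 J.
Q = ΔU + W = 20300 J.

20300 J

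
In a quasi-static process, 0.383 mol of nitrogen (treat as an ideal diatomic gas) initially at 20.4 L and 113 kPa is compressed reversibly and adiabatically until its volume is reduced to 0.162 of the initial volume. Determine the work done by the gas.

-6170 J

T₁ = P₁V₁/(nR) = 113×20.4/(0.383×8.314) = 724 K.
Adiabatic: TV^(γ−1) = const ⇒ T₂ = 724×(6.17)^0.400 = 1500 K; PV^γ = const ⇒ P₂ = 1440 kPa.
ΔU = nCvΔT = 0.383×20.8×(1500−724) = 6170 J.
Q = 0 for an adiabatic process, so W = −ΔU = -6170 J.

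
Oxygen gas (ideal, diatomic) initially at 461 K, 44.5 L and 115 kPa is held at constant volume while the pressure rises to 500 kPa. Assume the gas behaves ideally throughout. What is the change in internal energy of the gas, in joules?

42800 J

n = P₁V₁/(RT₁) = 115×44.5/(8.314×461) = 1.34 mol.
Isochoric: V stays 44.5 L; P/T = const ⇒ T₂ = 2000 K, P₂ = 500 kPa.
For an ideal gas ΔU = nCvΔT with Cv = (5/2)R = 20.8 J/(mol·K).
ΔU = 1.34×20.8×(2000−461) = 42800 J.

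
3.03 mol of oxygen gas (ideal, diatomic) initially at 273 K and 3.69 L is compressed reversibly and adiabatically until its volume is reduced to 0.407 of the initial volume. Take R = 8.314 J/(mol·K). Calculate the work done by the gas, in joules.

-7440 J

P₁ = nRT₁/V₁ = 3.03×8.314×273/3.69 = 1860 kPa.
Adiabatic: TV^(γ−1) = const ⇒ T₂ = 273×(2.46)^0.400 = 391 K; PV^γ = const ⇒ P₂ = 6560 kPa.
ΔU = nCvΔT = 3.03×20.8×(391−273) = 7440 J.
Q = 0 for an adiabatic process, so W = −ΔU = -7440 J.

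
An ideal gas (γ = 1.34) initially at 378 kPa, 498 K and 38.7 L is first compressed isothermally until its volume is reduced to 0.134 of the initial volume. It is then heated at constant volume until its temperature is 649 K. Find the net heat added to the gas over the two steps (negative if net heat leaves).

-16400 J

n = P₁V₁/(RT₁) = 378×38.7/(8.314×498) = 3.53 mol.
Step 1 — Isothermal: T stays 498 K; PV = const ⇒ V₂ = 5.19 L, P₂ = 2820 kPa.
ΔU = 0 (ideal gas, T constant).
W = nRT ln(V₂/V₁) = 3.53×8.314×498×ln(0.134) = -29400 J.
Q = ΔU + W = -29400 J.
State after step 1: P = 2820 kPa, V = 5.19 L, T = 498 K.
Step 2 — Isochoric: V stays 5.19 L; P/T = const ⇒ T₂ = 649 K, P₂ = 3680 kPa.
W = 0 (no volume change).
ΔU = nCvΔT = 3.53×24.5×(649−498) = 13000 J.
Q = ΔU = 13000 J.
Net over both steps: W = -29400 J, Q = -16400 J, ΔU = 13000 J.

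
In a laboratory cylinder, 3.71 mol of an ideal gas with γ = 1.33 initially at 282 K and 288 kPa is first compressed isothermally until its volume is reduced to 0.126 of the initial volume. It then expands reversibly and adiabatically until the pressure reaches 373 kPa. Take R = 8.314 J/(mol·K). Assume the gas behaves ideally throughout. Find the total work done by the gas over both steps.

V₁ = nRT₁/P₁ = 3.71×8.314×282/288 = 30.2 L.
Step 1 — Isothermal: T stays 282 K; PV = const ⇒ V₂ = 3.81 L, P₂ = 2290 kPa.
ΔU = 0 (ideal gas, T constant).
W = nRT ln(V₂/V₁) = 3.71×8.314×282×ln(0.126) = -18000 J.
Q = ΔU + W = -18000 J.
State after step 1: P = 2290 kPa, V = 3.81 L, T = 282 K.
Step 2 — Adiabatic: T₂/T₁ = (P₂/P₁)^((γ−1)/γ) ⇒ T₂ = 282×(0.163)^0.248 = 180 K; V₂ = 14.9 L.
ΔU = nCvΔT = 3.71×25.2×(180−282) = -9550 J.
Q = 0 for an adiabatic process, so W = −ΔU = 9550 J.
Net over both steps: W = -8470 J, Q = -18000 J, ΔU = -9550 J.

-8470 J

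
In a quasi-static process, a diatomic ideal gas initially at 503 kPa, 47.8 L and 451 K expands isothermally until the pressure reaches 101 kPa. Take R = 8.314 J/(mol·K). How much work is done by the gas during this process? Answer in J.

38600 J

n = P₁V₁/(RT₁) = 503×47.8/(8.314×451) = 6.41 mol.
Isothermal: T stays 451 K; PV = const ⇒ V₂ = 238 L, P₂ = 101 kPa.
W = nRT ln(V₂/V₁) = 6.41×8.314×451×ln(4.98) = 38600 J.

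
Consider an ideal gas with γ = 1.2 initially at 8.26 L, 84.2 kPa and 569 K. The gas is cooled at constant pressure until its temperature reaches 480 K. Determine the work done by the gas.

n = P₁V₁/(RT₁) = 84.2×8.26/(8.314×569) = 0.147 mol.
Isobaric: P stays 84.2 kPa; V/T = const ⇒ T₂ = 480 K, V₂ = 6.97 L.
W = PΔV = 84.2×(6.97−8.26) kPa·L = -109 J.

-109 J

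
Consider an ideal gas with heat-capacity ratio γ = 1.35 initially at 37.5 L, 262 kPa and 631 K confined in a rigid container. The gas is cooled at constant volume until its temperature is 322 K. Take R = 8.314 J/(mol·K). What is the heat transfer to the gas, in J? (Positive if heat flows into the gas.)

-13700 J

n = P₁V₁/(RT₁) = 262×37.5/(8.314×631) = 1.87 mol.
Isochoric: V stays 37.5 L; P/T = const ⇒ T₂ = 322 K, P₂ = 134 kPa.
W = 0 (no volume change).
ΔU = nCvΔT = 1.87×23.8×(322−631) = -13700 J.
Q = ΔU = -13700 J.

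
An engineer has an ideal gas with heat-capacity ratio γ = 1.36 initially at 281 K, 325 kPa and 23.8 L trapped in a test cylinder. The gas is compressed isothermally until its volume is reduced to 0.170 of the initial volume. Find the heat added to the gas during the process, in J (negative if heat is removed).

-13700 J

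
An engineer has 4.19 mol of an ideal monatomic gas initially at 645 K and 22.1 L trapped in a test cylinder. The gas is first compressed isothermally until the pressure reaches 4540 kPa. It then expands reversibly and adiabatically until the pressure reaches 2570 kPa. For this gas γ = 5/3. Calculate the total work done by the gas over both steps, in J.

P₁ = nRT₁/V₁ = 4.19×8.314×645/22.1 = 1020 kPa.
Step 1 — Isothermal: T stays 645 K; PV = const ⇒ V₂ = 4.95 L, P₂ = 4540 kPa.
ΔU = 0 (ideal gas, T constant).
W = nRT ln(V₂/V₁) = 4.19×8.314×645×ln(0.224) = -33600 J.
Q = ΔU + W = -33600 J.
State after step 1: P = 4540 kPa, V = 4.95 L, T = 645 K.
Step 2 — Adiabatic: T₂/T₁ = (P₂/P₁)^((γ−1)/γ) ⇒ T₂ = 645×(0.566)^0.400 = 514 K; V₂ = 6.96 L.
ΔU = nCvΔT = 4.19×12.5×(514−645) = -6860 J.
Q = 0 for an adiabatic process, so W = −ΔU = 6860 J.
Net over both steps: W = -26800 J, Q = -33600 J, ΔU = -6860 J.

-26800 J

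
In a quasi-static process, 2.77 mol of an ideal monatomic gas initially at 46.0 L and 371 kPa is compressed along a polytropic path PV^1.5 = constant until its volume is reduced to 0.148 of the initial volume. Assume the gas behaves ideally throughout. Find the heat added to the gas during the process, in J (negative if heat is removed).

-13600 J

T₁ = P₁V₁/(nR) = 371×46.0/(2.77×8.314) = 741 K.
Polytropic n=1.5: T₂ = T₁(V₁/V₂)^(n−1) = 741×(6.76)^0.50 = 1930 K; P₂ = P₁(V₁/V₂)^n = 6520 kPa.
W = (P₁V₁−P₂V₂)/(n−1) = (371×46.0−6520×6.81)/0.50 = -54600 J.
ΔU = nCvΔT = 2.77×12.5×(1930−741) = 40900 J.
Q = ΔU + W = -13600 J.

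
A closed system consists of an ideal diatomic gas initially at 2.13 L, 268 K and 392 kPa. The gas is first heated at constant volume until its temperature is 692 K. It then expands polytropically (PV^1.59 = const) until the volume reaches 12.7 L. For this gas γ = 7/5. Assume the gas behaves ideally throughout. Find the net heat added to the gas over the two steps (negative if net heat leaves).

2170 J

n = P₁V₁/(RT₁) = 392×2.13/(8.314×268) = 0.375 mol.
Step 1 — Isochoric: V stays 2.13 L; P/T = const ⇒ T₂ = 692 K, P₂ = 1010 kPa.
W = 0 (no volume change).
ΔU = nCvΔT = 0.375×20.8×(692−268) = 3300 J.
Q = ΔU = 3300 J.
State after step 1: P = 1010 kPa, V = 2.13 L, T = 692 K.
Step 2 — Polytropic n=1.59: T₂ = T₁(V₁/V₂)^(n−1) = 692×(0.168)^0.59 = 241 K; P₂ = P₁(V₁/V₂)^n = 59.2 kPa.
W = (P₁V₁−P₂V₂)/(n−1) = (1010×2.13−59.2×12.7)/0.59 = 2380 J.
ΔU = nCvΔT = 0.375×20.8×(241−692) = -3510 J.
Q = ΔU + W = -1130 J.
Net over both steps: W = 2380 J, Q = 2170 J, ΔU = -208 J.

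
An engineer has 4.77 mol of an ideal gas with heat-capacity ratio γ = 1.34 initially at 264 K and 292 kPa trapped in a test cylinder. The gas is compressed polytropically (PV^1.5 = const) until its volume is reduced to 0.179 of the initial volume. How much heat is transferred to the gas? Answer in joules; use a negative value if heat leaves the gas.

13400 J

V₁ = nRT₁/P₁ = 4.77×8.314×264/292 = 35.9 L.
Polytropic n=1.5: T₂ = T₁(V₁/V₂)^(n−1) = 264×(5.59)^0.50 = 624 K; P₂ = P₁(V₁/V₂)^n = 3860 kPa.
W = (P₁V₁−P₂V₂)/(n−1) = (292×35.9−3860×6.42)/0.50 = -28600 J.
ΔU = nCvΔT = 4.77×24.5×(624−264) = 42000 J.
Q = ΔU + W = 13400 J.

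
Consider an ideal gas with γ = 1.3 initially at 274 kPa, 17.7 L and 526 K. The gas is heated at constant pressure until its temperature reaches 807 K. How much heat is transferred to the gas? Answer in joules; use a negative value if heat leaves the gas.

11200 J

n = P₁V₁/(RT₁) = 274×17.7/(8.314×526) = 1.11 mol.
Isobaric: P stays 274 kPa; V/T = const ⇒ T₂ = 807 K, V₂ = 27.2 L.
W = PΔV = 274×(27.2−17.7) kPa·L = 2590 J.
ΔU = nCvΔT = 1.11×27.7×(807−526) = 8640 J.
Q = ΔU + W = nCpΔT = 11200 J.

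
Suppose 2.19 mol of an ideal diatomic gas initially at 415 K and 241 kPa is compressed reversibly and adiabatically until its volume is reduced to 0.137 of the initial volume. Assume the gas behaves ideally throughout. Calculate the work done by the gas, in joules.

-22900 J

V₁ = nRT₁/P₁ = 2.19×8.314×415/241 = 31.4 L.
Adiabatic: TV^(γ−1) = const ⇒ T₂ = 415×(7.30)^0.400 = 919 K; PV^γ = const ⇒ P₂ = 3900 kPa.
ΔU = nCvΔT = 2.19×20.8×(919−415) = 22900 J.
Q = 0 for an adiabatic process, so W = −ΔU = -22900 J.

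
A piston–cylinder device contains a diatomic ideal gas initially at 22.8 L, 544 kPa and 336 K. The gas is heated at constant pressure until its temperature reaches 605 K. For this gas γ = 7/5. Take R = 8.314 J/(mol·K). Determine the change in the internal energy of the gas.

n = P₁V₁/(RT₁) = 544×22.8/(8.314×336) = 4.44 mol.
Isobaric: P stays 544 kPa; V/T = const ⇒ T₂ = 605 K, V₂ = 41.1 L.
For an ideal gas ΔU = nCvΔT with Cv = (5/2)R = 20.8 J/(mol·K).
ΔU = 4.44×20.8×(605−336) = 24800 J.

24800 J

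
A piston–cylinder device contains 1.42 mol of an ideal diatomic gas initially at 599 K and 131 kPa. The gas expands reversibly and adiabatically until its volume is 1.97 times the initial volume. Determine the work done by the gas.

V₁ = nRT₁/P₁ = 1.42×8.314×599/131 = 54.0 L.
Adiabatic: TV^(γ−1) = const ⇒ T₂ = 599×(0.508)^0.400 = 457 K; PV^γ = const ⇒ P₂ = 50.7 kPa.
ΔU = nCvΔT = 1.42×20.8×(457−599) = -4200 J.
Q = 0 for an adiabatic process, so W = −ΔU = 4200 J.

4200 J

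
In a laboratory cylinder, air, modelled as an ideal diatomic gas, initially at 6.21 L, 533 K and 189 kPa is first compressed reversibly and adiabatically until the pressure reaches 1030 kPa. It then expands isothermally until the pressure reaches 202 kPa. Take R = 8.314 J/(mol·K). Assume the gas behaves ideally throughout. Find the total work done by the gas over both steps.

n = P₁V₁/(RT₁) = 189×6.21/(8.314×533) = 0.265 mol.
Step 1 — Adiabatic: T₂/T₁ = (P₂/P₁)^((γ−1)/γ) ⇒ T₂ = 533×(5.45)^0.286 = 865 K; V₂ = 1.85 L.
ΔU = nCvΔT = 0.265×20.8×(865−533) = 1830 J.
Q = 0 for an adiabatic process, so W = −ΔU = -1830 J.
State after step 1: P = 1030 kPa, V = 1.85 L, T = 865 K.
Step 2 — Isothermal: T stays 865 K; PV = const ⇒ V₂ = 9.43 L, P₂ = 202 kPa.
ΔU = 0 (ideal gas, T constant).
W = nRT ln(V₂/V₁) = 0.265×8.314×865×ln(5.10) = 3100 J.
Q = ΔU + W = 3100 J.
Net over both steps: W = 1270 J, Q = 3100 J, ΔU = 1830 J.

1270 J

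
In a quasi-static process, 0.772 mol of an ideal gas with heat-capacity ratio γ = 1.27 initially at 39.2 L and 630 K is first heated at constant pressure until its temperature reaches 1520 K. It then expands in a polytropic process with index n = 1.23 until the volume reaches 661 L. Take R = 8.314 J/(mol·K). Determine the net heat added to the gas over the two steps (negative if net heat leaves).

P₁ = nRT₁/V₁ = 0.772×8.314×630/39.2 = 103 kPa.
Step 1 — Isobaric: P stays 103 kPa; V/T = const ⇒ T₂ = 1520 K, V₂ = 94.6 L.
W = PΔV = 103×(94.6−39.2) kPa·L = 5710 J.
ΔU = nCvΔT = 0.772×30.8×(1520−630) = 21200 J.
Q = ΔU + W = nCpΔT = 26900 J.
State after step 1: P = 103 kPa, V = 94.6 L, T = 1520 K.
Step 2 — Polytropic n=1.23: T₂ = T₁(V₁/V₂)^(n−1) = 1520×(0.143)^0.23 = 972 K; P₂ = P₁(V₁/V₂)^n = 9.44 kPa.
W = (P₁V₁−P₂V₂)/(n−1) = (103×94.6−9.44×661)/0.23 = 15300 J.
ΔU = nCvΔT = 0.772×30.8×(972−1520) = -13000 J.
Q = ΔU + W = 2270 J.
Net over both steps: W = 21000 J, Q = 29100 J, ΔU = 8130 J.

29100 J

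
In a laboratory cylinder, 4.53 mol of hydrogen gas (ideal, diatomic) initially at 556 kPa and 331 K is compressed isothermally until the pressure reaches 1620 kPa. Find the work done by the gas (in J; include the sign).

-13300 J

V₁ = nRT₁/P₁ = 4.53×8.314×331/556 = 22.4 L.
Isothermal: T stays 331 K; PV = const ⇒ V₂ = 7.70 L, P₂ = 1620 kPa.
W = nRT ln(V₂/V₁) = 4.53×8.314×331×ln(0.343) = -13300 J.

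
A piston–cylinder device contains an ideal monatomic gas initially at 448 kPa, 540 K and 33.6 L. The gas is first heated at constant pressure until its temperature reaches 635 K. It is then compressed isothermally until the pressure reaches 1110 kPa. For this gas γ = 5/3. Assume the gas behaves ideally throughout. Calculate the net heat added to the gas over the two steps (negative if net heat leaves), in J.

-9440 J

n = P₁V₁/(RT₁) = 448×33.6/(8.314×540) = 3.35 mol.
Step 1 — Isobaric: P stays 448 kPa; V/T = const ⇒ T₂ = 635 K, V₂ = 39.5 L.
W = PΔV = 448×(39.5−33.6) kPa·L = 2650 J.
ΔU = nCvΔT = 3.35×12.5×(635−540) = 3970 J.
Q = ΔU + W = nCpΔT = 6620 J.
State after step 1: P = 448 kPa, V = 39.5 L, T = 635 K.
Step 2 — Isothermal: T stays 635 K; PV = const ⇒ V₂ = 15.9 L, P₂ = 1110 kPa.
ΔU = 0 (ideal gas, T constant).
W = nRT ln(V₂/V₁) = 3.35×8.314×635×ln(0.404) = -16100 J.
Q = ΔU + W = -16100 J.
Net over both steps: W = -13400 J, Q = -9440 J, ΔU = 3970 J.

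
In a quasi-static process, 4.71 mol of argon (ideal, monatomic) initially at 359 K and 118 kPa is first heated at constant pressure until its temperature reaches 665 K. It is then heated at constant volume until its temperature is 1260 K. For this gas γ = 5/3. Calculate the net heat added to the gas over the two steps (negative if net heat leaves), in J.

64900 J

V₁ = nRT₁/P₁ = 4.71×8.314×359/118 = 119 L.
Step 1 — Isobaric: P stays 118 kPa; V/T = const ⇒ T₂ = 665 K, V₂ = 221 L.
W = PΔV = 118×(221−119) kPa·L = 12000 J.
ΔU = nCvΔT = 4.71×12.5×(665−359) = 18000 J.
Q = ΔU + W = nCpΔT = 30000 J.
State after step 1: P = 118 kPa, V = 221 L, T = 665 K.
Step 2 — Isochoric: V stays 221 L; P/T = const ⇒ T₂ = 1260 K, P₂ = 224 kPa.
W = 0 (no volume change).
ΔU = nCvΔT = 4.71×12.5×(1260−665) = 34900 J.
Q = ΔU = 34900 J.
Net over both steps: W = 12000 J, Q = 64900 J, ΔU = 52900 J.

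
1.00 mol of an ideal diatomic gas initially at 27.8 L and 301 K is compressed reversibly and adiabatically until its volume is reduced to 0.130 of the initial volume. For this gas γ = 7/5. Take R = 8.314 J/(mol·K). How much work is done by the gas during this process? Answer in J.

-7890 J

P₁ = nRT₁/V₁ = 1.00×8.314×301/27.8 = 90.0 kPa.
Adiabatic: TV^(γ−1) = const ⇒ T₂ = 301×(7.69)^0.400 = 681 K; PV^γ = const ⇒ P₂ = 1570 kPa.
ΔU = nCvΔT = 1.00×20.8×(681−301) = 7890 J.
Q = 0 for an adiabatic process, so W = −ΔU = -7890 J.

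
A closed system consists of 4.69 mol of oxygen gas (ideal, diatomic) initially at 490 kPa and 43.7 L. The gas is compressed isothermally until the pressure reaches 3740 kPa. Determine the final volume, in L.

T₁ = P₁V₁/(nR) = 490×43.7/(4.69×8.314) = 549 K.
Isothermal: T stays 549 K; PV = const ⇒ V₂ = 5.73 L, P₂ = 3740 kPa.

5.73 L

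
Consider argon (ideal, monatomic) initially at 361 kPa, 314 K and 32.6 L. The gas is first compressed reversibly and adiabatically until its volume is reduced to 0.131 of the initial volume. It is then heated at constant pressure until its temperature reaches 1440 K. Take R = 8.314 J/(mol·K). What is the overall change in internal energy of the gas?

n = P₁V₁/(RT₁) = 361×32.6/(8.314×314) = 4.51 mol.
Step 1 — Adiabatic: TV^(γ−1) = const ⇒ T₂ = 314×(7.63)^0.667 = 1220 K; PV^γ = const ⇒ P₂ = 10700 kPa.
ΔU = nCvΔT = 4.51×12.5×(1220−314) = 50800 J.
Q = 0 for an adiabatic process, so W = −ΔU = -50800 J.
State after step 1: P = 10700 kPa, V = 4.27 L, T = 1220 K.
Step 2 — Isobaric: P stays 10700 kPa; V/T = const ⇒ T₂ = 1440 K, V₂ = 5.05 L.
W = PΔV = 10700×(5.05−4.27) kPa·L = 8340 J.
ΔU = nCvΔT = 4.51×12.5×(1440−1220) = 12500 J.
Q = ΔU + W = nCpΔT = 20900 J.
Net over both steps: W = -42400 J, Q = 20900 J, ΔU = 63300 J.

63300 J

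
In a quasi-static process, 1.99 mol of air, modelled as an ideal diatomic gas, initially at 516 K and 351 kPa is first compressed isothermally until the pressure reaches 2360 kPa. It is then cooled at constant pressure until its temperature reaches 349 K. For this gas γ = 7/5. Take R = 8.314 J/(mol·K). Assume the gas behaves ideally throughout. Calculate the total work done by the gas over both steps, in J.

V₁ = nRT₁/P₁ = 1.99×8.314×516/351 = 24.3 L.
Step 1 — Isothermal: T stays 516 K; PV = const ⇒ V₂ = 3.62 L, P₂ = 2360 kPa.
ΔU = 0 (ideal gas, T constant).
W = nRT ln(V₂/V₁) = 1.99×8.314×516×ln(0.149) = -16300 J.
Q = ΔU + W = -16300 J.
State after step 1: P = 2360 kPa, V = 3.62 L, T = 516 K.
Step 2 — Isobaric: P stays 2360 kPa; V/T = const ⇒ T₂ = 349 K, V₂ = 2.45 L.
W = PΔV = 2360×(2.45−3.62) kPa·L = -2760 J.
ΔU = nCvΔT = 1.99×20.8×(349−516) = -6910 J.
Q = ΔU + W = nCpΔT = -9670 J.
Net over both steps: W = -19000 J, Q = -25900 J, ΔU = -6910 J.

-19000 J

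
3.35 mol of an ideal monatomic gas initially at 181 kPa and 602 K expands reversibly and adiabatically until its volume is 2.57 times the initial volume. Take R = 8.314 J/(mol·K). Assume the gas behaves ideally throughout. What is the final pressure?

V₁ = nRT₁/P₁ = 3.35×8.314×602/181 = 92.6 L.
Adiabatic: TV^(γ−1) = const ⇒ T₂ = 602×(0.389)^0.667 = 321 K; PV^γ = const ⇒ P₂ = 37.5 kPa.

37.5 kPa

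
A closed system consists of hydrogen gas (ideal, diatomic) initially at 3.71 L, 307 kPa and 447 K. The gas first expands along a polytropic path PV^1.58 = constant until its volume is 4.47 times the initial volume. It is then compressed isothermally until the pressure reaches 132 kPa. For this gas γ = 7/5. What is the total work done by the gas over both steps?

n = P₁V₁/(RT₁) = 307×3.71/(8.314×447) = 0.306 mol.
Step 1 — Polytropic n=1.58: T₂ = T₁(V₁/V₂)^(n−1) = 447×(0.224)^0.58 = 188 K; P₂ = P₁(V₁/V₂)^n = 28.8 kPa.
W = (P₁V₁−P₂V₂)/(n−1) = (307×3.71−28.8×16.6)/0.58 = 1140 J.
ΔU = nCvΔT = 0.306×20.8×(188−447) = -1650 J.
Q = ΔU + W = -513 J.
State after step 1: P = 28.8 kPa, V = 16.6 L, T = 188 K.
Step 2 — Isothermal: T stays 188 K; PV = const ⇒ V₂ = 3.62 L, P₂ = 132 kPa.
ΔU = 0 (ideal gas, T constant).
W = nRT ln(V₂/V₁) = 0.306×8.314×188×ln(0.218) = -727 J.
Q = ΔU + W = -727 J.
Net over both steps: W = 413 J, Q = -1240 J, ΔU = -1650 J.

413 J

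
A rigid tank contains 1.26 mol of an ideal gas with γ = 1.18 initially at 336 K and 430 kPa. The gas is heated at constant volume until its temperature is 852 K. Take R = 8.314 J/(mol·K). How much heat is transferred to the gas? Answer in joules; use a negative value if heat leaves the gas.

30000 J

V₁ = nRT₁/P₁ = 1.26×8.314×336/430 = 8.19 L.
Isochoric: V stays 8.19 L; P/T = const ⇒ T₂ = 852 K, P₂ = 1090 kPa.
W = 0 (no volume change).
ΔU = nCvΔT = 1.26×46.2×(852−336) = 30000 J.
Q = ΔU = 30000 J.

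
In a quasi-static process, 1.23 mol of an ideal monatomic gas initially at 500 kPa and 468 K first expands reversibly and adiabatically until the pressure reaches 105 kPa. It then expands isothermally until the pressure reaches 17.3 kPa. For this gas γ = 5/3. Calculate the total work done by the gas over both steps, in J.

V₁ = nRT₁/P₁ = 1.23×8.314×468/500 = 9.57 L.
Step 1 — Adiabatic: T₂/T₁ = (P₂/P₁)^((γ−1)/γ) ⇒ T₂ = 468×(0.210)^0.400 = 251 K; V₂ = 24.4 L.
ΔU = nCvΔT = 1.23×12.5×(251−468) = -3330 J.
Q = 0 for an adiabatic process, so W = −ΔU = 3330 J.
State after step 1: P = 105 kPa, V = 24.4 L, T = 251 K.
Step 2 — Isothermal: T stays 251 K; PV = const ⇒ V₂ = 148 L, P₂ = 17.3 kPa.
ΔU = 0 (ideal gas, T constant).
W = nRT ln(V₂/V₁) = 1.23×8.314×251×ln(6.07) = 4620 J.
Q = ΔU + W = 4620 J.
Net over both steps: W = 7960 J, Q = 4620 J, ΔU = -3330 J.

7960 J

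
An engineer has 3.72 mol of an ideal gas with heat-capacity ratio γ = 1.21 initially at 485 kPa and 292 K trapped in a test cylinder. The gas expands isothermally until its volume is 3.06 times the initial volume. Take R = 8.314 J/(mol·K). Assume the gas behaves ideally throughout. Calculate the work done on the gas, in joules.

-10100 J

V₁ = nRT₁/P₁ = 3.72×8.314×292/485 = 18.6 L.
Isothermal: T stays 292 K; PV = const ⇒ V₂ = 57.0 L, P₂ = 158 kPa.
W = nRT ln(V₂/V₁) = 3.72×8.314×292×ln(3.06) = 10100 J.
Work done on the gas = −W_by = -10100 J.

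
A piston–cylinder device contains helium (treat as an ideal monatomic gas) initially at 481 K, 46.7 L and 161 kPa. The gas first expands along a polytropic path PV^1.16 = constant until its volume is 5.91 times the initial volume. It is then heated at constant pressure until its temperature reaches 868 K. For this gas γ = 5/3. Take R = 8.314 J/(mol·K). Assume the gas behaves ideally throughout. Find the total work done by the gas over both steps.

n = P₁V₁/(RT₁) = 161×46.7/(8.314×481) = 1.88 mol.
Step 1 — Polytropic n=1.16: T₂ = T₁(V₁/V₂)^(n−1) = 481×(0.169)^0.16 = 362 K; P₂ = P₁(V₁/V₂)^n = 20.5 kPa.
W = (P₁V₁−P₂V₂)/(n−1) = (161×46.7−20.5×276)/0.16 = 11600 J.
ΔU = nCvΔT = 1.88×12.5×(362−481) = -2790 J.
Q = ΔU + W = 8840 J.
State after step 1: P = 20.5 kPa, V = 276 L, T = 362 K.
Step 2 — Isobaric: P stays 20.5 kPa; V/T = const ⇒ T₂ = 868 K, V₂ = 662 L.
W = PΔV = 20.5×(662−276) kPa·L = 7910 J.
ΔU = nCvΔT = 1.88×12.5×(868−362) = 11900 J.
Q = ΔU + W = nCpΔT = 19800 J.
Net over both steps: W = 19500 J, Q = 28600 J, ΔU = 9070 J.

19500 J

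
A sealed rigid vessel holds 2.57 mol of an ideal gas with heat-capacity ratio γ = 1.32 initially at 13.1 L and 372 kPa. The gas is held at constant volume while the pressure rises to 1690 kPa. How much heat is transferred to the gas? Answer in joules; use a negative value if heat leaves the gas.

T₁ = P₁V₁/(nR) = 372×13.1/(2.57×8.314) = 228 K.
Isochoric: V stays 13.1 L; P/T = const ⇒ T₂ = 1040 K, P₂ = 1690 kPa.
W = 0 (no volume change).
ΔU = nCvΔT = 2.57×26.0×(1040−228) = 54000 J.
Q = ΔU = 54000 J.

54000 J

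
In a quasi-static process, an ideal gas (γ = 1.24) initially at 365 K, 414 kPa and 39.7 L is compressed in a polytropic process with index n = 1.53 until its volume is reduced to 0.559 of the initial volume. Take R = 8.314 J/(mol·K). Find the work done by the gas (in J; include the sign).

n = P₁V₁/(RT₁) = 414×39.7/(8.314×365) = 5.42 mol.
Polytropic n=1.53: T₂ = T₁(V₁/V₂)^(n−1) = 365×(1.79)^0.53 = 497 K; P₂ = P₁(V₁/V₂)^n = 1010 kPa.
W = (P₁V₁−P₂V₂)/(n−1) = (414×39.7−1010×22.2)/0.53 = -11200 J.

-11200 J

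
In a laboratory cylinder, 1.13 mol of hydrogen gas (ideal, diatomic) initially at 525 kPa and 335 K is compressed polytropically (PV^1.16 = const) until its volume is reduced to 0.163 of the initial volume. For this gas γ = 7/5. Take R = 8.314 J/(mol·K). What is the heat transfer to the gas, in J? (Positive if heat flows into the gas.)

-3970 J

V₁ = nRT₁/P₁ = 1.13×8.314×335/525 = 5.99 L.
Polytropic n=1.16: T₂ = T₁(V₁/V₂)^(n−1) = 335×(6.13)^0.16 = 448 K; P₂ = P₁(V₁/V₂)^n = 4310 kPa.
W = (P₁V₁−P₂V₂)/(n−1) = (525×5.99−4310×0.977)/0.16 = -6620 J.
ΔU = nCvΔT = 1.13×20.8×(448−335) = 2650 J.
Q = ΔU + W = -3970 J.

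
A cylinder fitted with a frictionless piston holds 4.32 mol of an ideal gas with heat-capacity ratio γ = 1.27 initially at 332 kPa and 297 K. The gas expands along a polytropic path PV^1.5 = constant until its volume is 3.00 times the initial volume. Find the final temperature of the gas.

V₁ = nRT₁/P₁ = 4.32×8.314×297/332 = 32.1 L.
Polytropic n=1.5: T₂ = T₁(V₁/V₂)^(n−1) = 297×(0.333)^0.50 = 171 K; P₂ = P₁(V₁/V₂)^n = 63.9 kPa.

171 K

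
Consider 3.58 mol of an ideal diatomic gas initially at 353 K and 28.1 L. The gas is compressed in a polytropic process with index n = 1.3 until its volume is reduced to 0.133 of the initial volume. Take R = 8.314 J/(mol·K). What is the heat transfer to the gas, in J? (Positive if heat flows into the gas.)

P₁ = nRT₁/V₁ = 3.58×8.314×353/28.1 = 374 kPa.
Polytropic n=1.3: T₂ = T₁(V₁/V₂)^(n−1) = 353×(7.52)^0.30 = 647 K; P₂ = P₁(V₁/V₂)^n = 5150 kPa.
W = (P₁V₁−P₂V₂)/(n−1) = (374×28.1−5150×3.74)/0.30 = -29100 J.
ΔU = nCvΔT = 3.58×20.8×(647−353) = 21800 J.
Q = ΔU + W = -7280 J.

-7280 J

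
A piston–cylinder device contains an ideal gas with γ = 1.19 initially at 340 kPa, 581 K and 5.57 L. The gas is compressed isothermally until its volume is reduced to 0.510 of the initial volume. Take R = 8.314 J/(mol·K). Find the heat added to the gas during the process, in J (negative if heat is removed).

-1280 J

n = P₁V₁/(RT₁) = 340×5.57/(8.314×581) = 0.392 mol.
Isothermal: T stays 581 K; PV = const ⇒ V₂ = 2.84 L, P₂ = 667 kPa.
ΔU = 0 (ideal gas, T constant).
W = nRT ln(V₂/V₁) = 0.392×8.314×581×ln(0.510) = -1280 J.
Q = ΔU + W = -1280 J.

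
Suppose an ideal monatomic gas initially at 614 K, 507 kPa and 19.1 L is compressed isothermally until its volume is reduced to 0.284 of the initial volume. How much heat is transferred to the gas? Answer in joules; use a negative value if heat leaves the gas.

-12200 J

n = P₁V₁/(RT₁) = 507×19.1/(8.314×614) = 1.90 mol.
Isothermal: T stays 614 K; PV = const ⇒ V₂ = 5.42 L, P₂ = 1790 kPa.
ΔU = 0 (ideal gas, T constant).
W = nRT ln(V₂/V₁) = 1.90×8.314×614×ln(0.284) = -12200 J.
Q = ΔU + W = -12200 J.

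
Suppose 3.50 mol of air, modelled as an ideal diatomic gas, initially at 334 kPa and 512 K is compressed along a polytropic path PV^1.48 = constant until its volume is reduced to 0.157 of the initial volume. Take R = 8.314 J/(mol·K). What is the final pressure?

V₁ = nRT₁/P₁ = 3.50×8.314×512/334 = 44.6 L.
Polytropic n=1.48: T₂ = T₁(V₁/V₂)^(n−1) = 512×(6.37)^0.48 = 1250 K; P₂ = P₁(V₁/V₂)^n = 5170 kPa.

5170 kPa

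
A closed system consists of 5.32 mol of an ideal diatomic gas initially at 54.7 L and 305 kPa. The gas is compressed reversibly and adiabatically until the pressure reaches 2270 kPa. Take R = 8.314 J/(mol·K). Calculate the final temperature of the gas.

669 K

T₁ = P₁V₁/(nR) = 305×54.7/(5.32×8.314) = 377 K.
Adiabatic: T₂/T₁ = (P₂/P₁)^((γ−1)/γ) ⇒ T₂ = 377×(7.44)^0.286 = 669 K; V₂ = 13.0 L.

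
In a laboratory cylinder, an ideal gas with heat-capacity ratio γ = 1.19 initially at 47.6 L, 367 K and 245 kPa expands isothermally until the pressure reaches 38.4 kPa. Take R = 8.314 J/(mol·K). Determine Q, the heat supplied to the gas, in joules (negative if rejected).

21600 J

n = P₁V₁/(RT₁) = 245×47.6/(8.314×367) = 3.82 mol.
Isothermal: T stays 367 K; PV = const ⇒ V₂ = 304 L, P₂ = 38.4 kPa.
ΔU = 0 (ideal gas, T constant).
W = nRT ln(V₂/V₁) = 3.82×8.314×367×ln(6.38) = 21600 J.
Q = ΔU + W = 21600 J.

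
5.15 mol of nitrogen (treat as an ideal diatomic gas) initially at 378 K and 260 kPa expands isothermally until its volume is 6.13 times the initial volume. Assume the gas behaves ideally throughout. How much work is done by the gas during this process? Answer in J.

29300 J

V₁ = nRT₁/P₁ = 5.15×8.314×378/260 = 62.2 L.
Isothermal: T stays 378 K; PV = const ⇒ V₂ = 382 L, P₂ = 42.4 kPa.
W = nRT ln(V₂/V₁) = 5.15×8.314×378×ln(6.13) = 29300 J.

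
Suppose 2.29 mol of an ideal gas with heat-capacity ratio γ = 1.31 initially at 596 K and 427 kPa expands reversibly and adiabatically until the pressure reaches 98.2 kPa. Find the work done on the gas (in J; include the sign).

-10800 J

V₁ = nRT₁/P₁ = 2.29×8.314×596/427 = 26.6 L.
Adiabatic: T₂/T₁ = (P₂/P₁)^((γ−1)/γ) ⇒ T₂ = 596×(0.230)^0.237 = 421 K; V₂ = 81.6 L.
ΔU = nCvΔT = 2.29×26.8×(421−596) = -10800 J.
Q = 0 for an adiabatic process, so W = −ΔU = 10800 J.
Work done on the gas = −W_by = -10800 J.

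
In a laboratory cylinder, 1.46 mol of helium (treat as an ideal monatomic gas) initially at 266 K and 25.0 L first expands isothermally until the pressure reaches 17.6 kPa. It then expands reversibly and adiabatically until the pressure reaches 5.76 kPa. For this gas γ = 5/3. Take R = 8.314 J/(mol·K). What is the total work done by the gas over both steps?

8180 J

P₁ = nRT₁/V₁ = 1.46×8.314×266/25.0 = 129 kPa.
Step 1 — Isothermal: T stays 266 K; PV = const ⇒ V₂ = 183 L, P₂ = 17.6 kPa.
ΔU = 0 (ideal gas, T constant).
W = nRT ln(V₂/V₁) = 1.46×8.314×266×ln(7.34) = 6440 J.
Q = ΔU + W = 6440 J.
State after step 1: P = 17.6 kPa, V = 183 L, T = 266 K.
Step 2 — Adiabatic: T₂/T₁ = (P₂/P₁)^((γ−1)/γ) ⇒ T₂ = 266×(0.327)^0.400 = 170 K; V₂ = 359 L.
ΔU = nCvΔT = 1.46×12.5×(170−266) = -1750 J.
Q = 0 for an adiabatic process, so W = −ΔU = 1750 J.
Net over both steps: W = 8180 J, Q = 6440 J, ΔU = -1750 J.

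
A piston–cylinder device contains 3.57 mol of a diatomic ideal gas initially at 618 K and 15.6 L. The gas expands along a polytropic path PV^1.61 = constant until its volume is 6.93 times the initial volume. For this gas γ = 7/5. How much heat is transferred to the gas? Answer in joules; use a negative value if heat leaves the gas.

-10900 J

P₁ = nRT₁/V₁ = 3.57×8.314×618/15.6 = 1180 kPa.
Polytropic n=1.61: T₂ = T₁(V₁/V₂)^(n−1) = 618×(0.144)^0.61 = 190 K; P₂ = P₁(V₁/V₂)^n = 52.1 kPa.
W = (P₁V₁−P₂V₂)/(n−1) = (1180×15.6−52.1×108)/0.61 = 20800 J.
ΔU = nCvΔT = 3.57×20.8×(190−618) = -31800 J.
Q = ΔU + W = -10900 J.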